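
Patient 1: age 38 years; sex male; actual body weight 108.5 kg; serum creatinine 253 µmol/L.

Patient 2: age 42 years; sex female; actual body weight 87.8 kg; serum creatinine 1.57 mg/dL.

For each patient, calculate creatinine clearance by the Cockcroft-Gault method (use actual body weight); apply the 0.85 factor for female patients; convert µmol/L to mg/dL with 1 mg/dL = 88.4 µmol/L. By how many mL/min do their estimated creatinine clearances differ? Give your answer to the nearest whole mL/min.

Patient 1: SCr = 253 / 88.4 = 2.862 mg/dL
Patient 1: CrCl = (140 − 38) × 108.5 / (72 × 2.862) = 11067.0 / 206.06 ≈ 53.7 mL/min
Patient 2: CrCl = (140 − 42) × 87.8 / (72 × 1.57) × 0.85 = 8604.4 / 113.04 × 0.85 ≈ 64.7 mL/min
|53.7 − 64.7| = 11.0 mL/min

11 mL/min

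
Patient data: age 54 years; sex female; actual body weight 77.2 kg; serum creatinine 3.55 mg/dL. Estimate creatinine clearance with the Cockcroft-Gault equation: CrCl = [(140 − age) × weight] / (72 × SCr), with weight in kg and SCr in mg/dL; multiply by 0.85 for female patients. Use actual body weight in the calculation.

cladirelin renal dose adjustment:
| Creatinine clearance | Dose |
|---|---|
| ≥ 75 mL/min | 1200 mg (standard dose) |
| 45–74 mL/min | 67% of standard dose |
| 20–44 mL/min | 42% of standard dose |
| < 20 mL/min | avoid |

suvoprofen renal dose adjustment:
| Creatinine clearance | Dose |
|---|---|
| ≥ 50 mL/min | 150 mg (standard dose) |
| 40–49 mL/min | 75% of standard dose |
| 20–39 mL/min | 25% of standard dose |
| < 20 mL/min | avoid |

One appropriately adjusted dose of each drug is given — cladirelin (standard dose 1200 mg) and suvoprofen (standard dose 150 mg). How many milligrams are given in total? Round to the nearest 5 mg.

CrCl = (140 − 54) × 77.2 / (72 × 3.55) × 0.85 = 6639.2 / 255.60 × 0.85 ≈ 22.1 mL/min
CrCl ≈ 22 mL/min.
cladirelin: 20–44 mL/min → 42% of 1200 mg = 504 mg.
suvoprofen: 20–39 mL/min → 25% of 150 mg = 37.5 mg.
Total = 504 + 37.5 = 541.5 mg.

540 mg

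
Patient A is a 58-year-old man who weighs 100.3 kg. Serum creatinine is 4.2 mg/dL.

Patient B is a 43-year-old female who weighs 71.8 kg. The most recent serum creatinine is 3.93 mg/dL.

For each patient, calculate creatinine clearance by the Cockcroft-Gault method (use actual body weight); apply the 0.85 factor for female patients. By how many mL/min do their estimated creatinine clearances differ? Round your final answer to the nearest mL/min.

6 mL/min

Patient A: CrCl = (140 − 58) × 100.3 / (72 × 4.2) = 8224.6 / 302.40 ≈ 27.2 mL/min
Patient B: CrCl = (140 − 43) × 71.8 / (72 × 3.93) × 0.85 = 6964.6 / 282.96 × 0.85 ≈ 20.9 mL/min
|27.2 − 20.9| = 6.3 mL/min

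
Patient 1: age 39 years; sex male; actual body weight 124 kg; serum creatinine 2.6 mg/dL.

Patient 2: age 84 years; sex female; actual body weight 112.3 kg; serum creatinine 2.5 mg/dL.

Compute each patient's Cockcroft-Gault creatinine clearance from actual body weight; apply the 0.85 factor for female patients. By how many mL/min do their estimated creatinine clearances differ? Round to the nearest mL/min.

Patient 1: CrCl = (140 − 39) × 124 / (72 × 2.6) = 12524.0 / 187.20 ≈ 66.9 mL/min
Patient 2: CrCl = (140 − 84) × 112.3 / (72 × 2.5) × 0.85 = 6288.8 / 180.00 × 0.85 ≈ 29.7 mL/min
|66.9 − 29.7| = 37.2 mL/min

37 mL/min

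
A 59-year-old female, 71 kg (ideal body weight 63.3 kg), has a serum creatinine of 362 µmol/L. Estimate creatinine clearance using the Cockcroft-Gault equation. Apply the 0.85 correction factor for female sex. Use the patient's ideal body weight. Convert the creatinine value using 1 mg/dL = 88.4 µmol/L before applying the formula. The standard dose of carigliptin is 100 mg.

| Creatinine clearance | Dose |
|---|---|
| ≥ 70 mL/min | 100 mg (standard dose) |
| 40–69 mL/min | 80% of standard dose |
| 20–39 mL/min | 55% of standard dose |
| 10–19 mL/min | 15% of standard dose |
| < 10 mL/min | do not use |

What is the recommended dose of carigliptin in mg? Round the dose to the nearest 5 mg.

SCr = 362 / 88.4 = 4.095 mg/dL
CrCl = (140 − 59) × 63.3 / (72 × 4.095) × 0.85 = 5127.3 / 294.84 × 0.85 ≈ 14.8 mL/min
CrCl ≈ 15 mL/min → bracket 10–19 mL/min.
15% of 100 mg = 15 mg

15 mg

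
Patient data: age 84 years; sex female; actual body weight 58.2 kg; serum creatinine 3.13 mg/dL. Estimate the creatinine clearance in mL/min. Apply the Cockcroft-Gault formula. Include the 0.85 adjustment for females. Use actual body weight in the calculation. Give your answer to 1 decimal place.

12.3 mL/min

CrCl = (140 − 84) × 58.2 / (72 × 3.13) × 0.85 = 3259.2 / 225.36 × 0.85 ≈ 12.3 mL/min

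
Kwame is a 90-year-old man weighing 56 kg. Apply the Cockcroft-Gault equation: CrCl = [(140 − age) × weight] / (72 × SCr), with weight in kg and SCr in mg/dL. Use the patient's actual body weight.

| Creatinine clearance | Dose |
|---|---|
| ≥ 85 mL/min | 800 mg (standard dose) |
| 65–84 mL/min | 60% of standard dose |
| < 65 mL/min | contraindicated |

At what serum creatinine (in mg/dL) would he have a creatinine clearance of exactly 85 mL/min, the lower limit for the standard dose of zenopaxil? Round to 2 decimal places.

Standard dose requires CrCl ≥ 85 mL/min.
Set (140 − 90) × 56 / (72 × SCr) = 85
SCr = (140 − 90) × 56 / (72 × 85) = 0.458 mg/dL

0.46 mg/dL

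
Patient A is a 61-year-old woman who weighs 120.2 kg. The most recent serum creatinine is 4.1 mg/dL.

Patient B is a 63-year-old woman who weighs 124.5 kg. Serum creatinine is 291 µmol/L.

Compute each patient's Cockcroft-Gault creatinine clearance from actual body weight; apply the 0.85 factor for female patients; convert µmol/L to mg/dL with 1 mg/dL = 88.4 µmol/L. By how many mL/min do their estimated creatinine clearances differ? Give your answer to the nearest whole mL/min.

Patient A: CrCl = (140 − 61) × 120.2 / (72 × 4.1) × 0.85 = 9495.8 / 295.20 × 0.85 ≈ 27.3 mL/min
Patient B: SCr = 291 / 88.4 = 3.292 mg/dL
Patient B: CrCl = (140 − 63) × 124.5 / (72 × 3.292) × 0.85 = 9586.5 / 237.02 × 0.85 ≈ 34.4 mL/min
|27.3 − 34.4| = 7.1 mL/min

7 mL/min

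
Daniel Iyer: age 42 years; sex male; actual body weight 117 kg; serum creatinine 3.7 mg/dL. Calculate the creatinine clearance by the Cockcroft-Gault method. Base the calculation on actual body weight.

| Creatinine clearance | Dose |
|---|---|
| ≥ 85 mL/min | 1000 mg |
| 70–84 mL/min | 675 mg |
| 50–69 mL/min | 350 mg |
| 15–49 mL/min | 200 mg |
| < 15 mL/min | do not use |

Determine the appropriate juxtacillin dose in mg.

CrCl = (140 − 42) × 117 / (72 × 3.7) = 11466.0 / 266.40 ≈ 43.0 mL/min
CrCl ≈ 43 mL/min → bracket 15–49 mL/min.
Dose for this bracket: 200 mg.

200 mg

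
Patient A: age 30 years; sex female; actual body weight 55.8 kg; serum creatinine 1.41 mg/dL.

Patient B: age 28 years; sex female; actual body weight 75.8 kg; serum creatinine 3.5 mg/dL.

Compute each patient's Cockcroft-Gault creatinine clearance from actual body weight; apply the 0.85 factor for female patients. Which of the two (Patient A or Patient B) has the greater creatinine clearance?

Patient A

Patient A: CrCl = (140 − 30) × 55.8 / (72 × 1.41) × 0.85 = 6138.0 / 101.52 × 0.85 ≈ 51.4 mL/min
Patient B: CrCl = (140 − 28) × 75.8 / (72 × 3.5) × 0.85 = 8489.6 / 252.00 × 0.85 ≈ 28.6 mL/min
51.4 vs 28.6 mL/min → Patient A is higher.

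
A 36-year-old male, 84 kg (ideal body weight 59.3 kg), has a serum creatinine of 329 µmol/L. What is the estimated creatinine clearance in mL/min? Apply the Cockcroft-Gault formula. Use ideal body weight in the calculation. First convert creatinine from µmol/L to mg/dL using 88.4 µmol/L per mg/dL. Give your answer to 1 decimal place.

SCr = 329 / 88.4 = 3.722 mg/dL
CrCl = (140 − 36) × 59.3 / (72 × 3.722) = 6167.2 / 267.98 ≈ 23.0 mL/min

23.0 mL/min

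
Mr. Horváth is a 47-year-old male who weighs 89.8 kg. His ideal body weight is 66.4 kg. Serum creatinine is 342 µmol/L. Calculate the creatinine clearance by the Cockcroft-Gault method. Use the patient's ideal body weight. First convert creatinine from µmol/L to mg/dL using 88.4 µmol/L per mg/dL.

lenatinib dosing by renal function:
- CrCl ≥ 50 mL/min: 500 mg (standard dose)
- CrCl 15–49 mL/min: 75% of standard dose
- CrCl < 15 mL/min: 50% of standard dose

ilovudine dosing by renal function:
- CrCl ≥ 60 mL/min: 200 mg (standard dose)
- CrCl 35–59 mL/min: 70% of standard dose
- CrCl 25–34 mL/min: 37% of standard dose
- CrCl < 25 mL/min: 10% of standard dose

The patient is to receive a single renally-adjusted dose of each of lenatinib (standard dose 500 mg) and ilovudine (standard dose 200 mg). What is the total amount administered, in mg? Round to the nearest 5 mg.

SCr = 342 / 88.4 = 3.869 mg/dL
CrCl = (140 − 47) × 66.4 / (72 × 3.869) = 6175.2 / 278.57 ≈ 22.2 mL/min
CrCl ≈ 22 mL/min.
lenatinib: 15–49 mL/min → 75% of 500 mg = 375 mg.
ilovudine: < 25 mL/min → 10% of 200 mg = 20 mg.
Total = 375 + 20 = 395 mg.

395 mg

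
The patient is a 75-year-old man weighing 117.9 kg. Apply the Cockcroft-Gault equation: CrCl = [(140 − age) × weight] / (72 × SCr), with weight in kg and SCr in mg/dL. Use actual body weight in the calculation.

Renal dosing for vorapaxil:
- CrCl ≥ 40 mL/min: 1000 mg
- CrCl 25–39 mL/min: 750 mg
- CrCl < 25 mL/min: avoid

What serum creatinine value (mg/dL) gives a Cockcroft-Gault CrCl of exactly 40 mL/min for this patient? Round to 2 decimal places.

Standard dose requires CrCl ≥ 40 mL/min.
Set (140 − 75) × 117.9 / (72 × SCr) = 40
SCr = (140 − 75) × 117.9 / (72 × 40) = 2.661 mg/dL

2.66 mg/dL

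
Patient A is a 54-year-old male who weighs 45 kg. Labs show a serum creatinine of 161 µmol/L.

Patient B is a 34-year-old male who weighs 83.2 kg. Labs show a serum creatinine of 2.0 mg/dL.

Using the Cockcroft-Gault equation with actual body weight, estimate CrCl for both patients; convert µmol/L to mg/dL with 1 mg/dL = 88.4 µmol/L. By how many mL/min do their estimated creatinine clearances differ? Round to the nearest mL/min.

Patient A: SCr = 161 / 88.4 = 1.821 mg/dL
Patient A: CrCl = (140 − 54) × 45 / (72 × 1.821) = 3870.0 / 131.11 ≈ 29.5 mL/min
Patient B: CrCl = (140 − 34) × 83.2 / (72 × 2) = 8819.2 / 144.00 ≈ 61.2 mL/min
|29.5 − 61.2| = 31.7 mL/min

32 mL/min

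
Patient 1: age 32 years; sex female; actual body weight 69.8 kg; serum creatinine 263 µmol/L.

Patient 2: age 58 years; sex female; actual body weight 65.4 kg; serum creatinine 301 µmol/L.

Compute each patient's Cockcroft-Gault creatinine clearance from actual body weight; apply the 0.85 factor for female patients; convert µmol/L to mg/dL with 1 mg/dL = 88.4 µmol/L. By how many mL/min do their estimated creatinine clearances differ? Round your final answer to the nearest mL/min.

Patient 1: SCr = 263 / 88.4 = 2.975 mg/dL
Patient 1: CrCl = (140 − 32) × 69.8 / (72 × 2.975) × 0.85 = 7538.4 / 214.20 × 0.85 ≈ 29.9 mL/min
Patient 2: SCr = 301 / 88.4 = 3.405 mg/dL
Patient 2: CrCl = (140 − 58) × 65.4 / (72 × 3.405) × 0.85 = 5362.8 / 245.16 × 0.85 ≈ 18.6 mL/min
|29.9 − 18.6| = 11.3 mL/min

11 mL/min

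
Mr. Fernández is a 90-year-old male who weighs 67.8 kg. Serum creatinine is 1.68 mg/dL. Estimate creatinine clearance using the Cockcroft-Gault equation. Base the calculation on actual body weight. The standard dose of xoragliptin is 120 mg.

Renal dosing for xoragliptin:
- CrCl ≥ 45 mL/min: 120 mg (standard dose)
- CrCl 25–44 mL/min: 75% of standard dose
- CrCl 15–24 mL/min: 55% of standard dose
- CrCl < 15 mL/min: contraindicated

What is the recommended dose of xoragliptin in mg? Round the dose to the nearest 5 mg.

CrCl = (140 − 90) × 67.8 / (72 × 1.68) = 3390.0 / 120.96 ≈ 28.0 mL/min
CrCl ≈ 28 mL/min → bracket 25–44 mL/min.
75% of 120 mg = 90 mg

90 mg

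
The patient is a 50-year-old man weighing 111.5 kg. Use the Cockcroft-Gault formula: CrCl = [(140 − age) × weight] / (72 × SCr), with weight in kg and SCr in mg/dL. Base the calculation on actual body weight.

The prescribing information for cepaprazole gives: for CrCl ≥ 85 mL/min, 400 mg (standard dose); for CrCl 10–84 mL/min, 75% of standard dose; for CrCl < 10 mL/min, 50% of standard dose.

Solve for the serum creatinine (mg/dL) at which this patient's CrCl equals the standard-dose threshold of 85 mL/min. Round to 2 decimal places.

1.64 mg/dL

Standard dose requires CrCl ≥ 85 mL/min.
Set (140 − 50) × 111.5 / (72 × SCr) = 85
SCr = (140 − 50) × 111.5 / (72 × 85) = 1.640 mg/dL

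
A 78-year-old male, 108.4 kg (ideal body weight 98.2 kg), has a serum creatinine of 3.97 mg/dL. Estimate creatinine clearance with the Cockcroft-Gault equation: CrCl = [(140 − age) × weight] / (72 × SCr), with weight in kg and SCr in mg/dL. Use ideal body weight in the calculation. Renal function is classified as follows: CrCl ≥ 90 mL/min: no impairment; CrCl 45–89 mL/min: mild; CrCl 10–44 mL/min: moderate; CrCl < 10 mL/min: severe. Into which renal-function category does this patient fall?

moderate

CrCl = (140 − 78) × 98.2 / (72 × 3.97) = 6088.4 / 285.84 ≈ 21.3 mL/min
21 mL/min falls in the 'moderate' range.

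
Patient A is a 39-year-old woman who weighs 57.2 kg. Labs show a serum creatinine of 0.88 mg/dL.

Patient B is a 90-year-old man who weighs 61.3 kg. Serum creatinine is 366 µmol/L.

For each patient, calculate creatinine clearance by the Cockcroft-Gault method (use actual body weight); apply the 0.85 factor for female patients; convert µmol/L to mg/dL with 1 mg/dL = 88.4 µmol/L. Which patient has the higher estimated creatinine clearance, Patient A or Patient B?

Patient A

Patient A: CrCl = (140 − 39) × 57.2 / (72 × 0.88) × 0.85 = 5777.2 / 63.36 × 0.85 ≈ 77.5 mL/min
Patient B: SCr = 366 / 88.4 = 4.14 mg/dL
Patient B: CrCl = (140 − 90) × 61.3 / (72 × 4.14) = 3065.0 / 298.08 ≈ 10.3 mL/min
77.5 vs 10.3 mL/min → Patient A is higher.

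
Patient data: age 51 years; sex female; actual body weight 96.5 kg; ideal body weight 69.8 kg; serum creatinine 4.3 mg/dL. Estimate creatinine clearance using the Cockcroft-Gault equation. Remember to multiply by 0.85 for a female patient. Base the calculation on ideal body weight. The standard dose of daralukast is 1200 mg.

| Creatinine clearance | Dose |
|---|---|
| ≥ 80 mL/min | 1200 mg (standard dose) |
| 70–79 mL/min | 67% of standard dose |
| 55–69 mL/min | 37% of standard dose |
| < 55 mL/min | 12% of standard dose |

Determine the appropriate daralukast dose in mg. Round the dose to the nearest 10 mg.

140 mg

CrCl = (140 − 51) × 69.8 / (72 × 4.3) × 0.85 = 6212.2 / 309.60 × 0.85 ≈ 17.1 mL/min
CrCl ≈ 17 mL/min → bracket < 55 mL/min.
12% of 1200 mg = 144 mg → 140 mg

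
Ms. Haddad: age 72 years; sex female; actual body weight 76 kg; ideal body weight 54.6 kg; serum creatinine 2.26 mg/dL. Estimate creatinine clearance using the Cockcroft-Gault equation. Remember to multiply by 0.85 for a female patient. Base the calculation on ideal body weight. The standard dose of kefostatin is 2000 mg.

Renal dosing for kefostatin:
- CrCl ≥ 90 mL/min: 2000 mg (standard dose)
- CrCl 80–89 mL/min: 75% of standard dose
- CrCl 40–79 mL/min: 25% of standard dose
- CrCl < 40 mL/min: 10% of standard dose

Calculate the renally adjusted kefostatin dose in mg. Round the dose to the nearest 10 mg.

CrCl = (140 − 72) × 54.6 / (72 × 2.26) × 0.85 = 3712.8 / 162.72 × 0.85 ≈ 19.4 mL/min
CrCl ≈ 19 mL/min → bracket < 40 mL/min.
10% of 2000 mg = 200 mg

200 mg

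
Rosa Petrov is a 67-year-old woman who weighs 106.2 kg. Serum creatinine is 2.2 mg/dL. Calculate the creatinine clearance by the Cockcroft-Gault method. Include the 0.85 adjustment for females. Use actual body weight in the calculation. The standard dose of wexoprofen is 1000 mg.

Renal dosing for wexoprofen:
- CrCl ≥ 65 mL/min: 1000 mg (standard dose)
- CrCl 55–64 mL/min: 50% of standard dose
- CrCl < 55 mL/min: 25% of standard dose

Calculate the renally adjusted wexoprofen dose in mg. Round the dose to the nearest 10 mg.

250 mg

CrCl = (140 − 67) × 106.2 / (72 × 2.2) × 0.85 = 7752.6 / 158.40 × 0.85 ≈ 41.6 mL/min
CrCl ≈ 42 mL/min → bracket < 55 mL/min.
25% of 1000 mg = 250 mg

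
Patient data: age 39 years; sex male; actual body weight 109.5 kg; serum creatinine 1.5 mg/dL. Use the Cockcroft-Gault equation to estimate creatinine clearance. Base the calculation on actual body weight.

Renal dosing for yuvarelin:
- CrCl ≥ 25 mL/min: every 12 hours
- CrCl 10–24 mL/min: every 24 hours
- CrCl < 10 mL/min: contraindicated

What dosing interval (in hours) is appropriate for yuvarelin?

every 12 hours

CrCl = (140 − 39) × 109.5 / (72 × 1.5) = 11059.5 / 108.00 ≈ 102.4 mL/min
CrCl ≈ 102 mL/min → bracket ≥ 25 mL/min → every 12 hours.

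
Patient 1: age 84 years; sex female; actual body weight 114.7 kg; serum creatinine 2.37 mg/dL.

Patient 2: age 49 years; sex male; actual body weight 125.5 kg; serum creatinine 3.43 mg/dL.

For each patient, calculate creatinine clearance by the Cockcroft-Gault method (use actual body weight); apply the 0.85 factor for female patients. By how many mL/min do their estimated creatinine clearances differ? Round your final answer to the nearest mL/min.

Patient 1: CrCl = (140 − 84) × 114.7 / (72 × 2.37) × 0.85 = 6423.2 / 170.64 × 0.85 ≈ 32.0 mL/min
Patient 2: CrCl = (140 − 49) × 125.5 / (72 × 3.43) = 11420.5 / 246.96 ≈ 46.2 mL/min
|32.0 − 46.2| = 14.2 mL/min

14 mL/min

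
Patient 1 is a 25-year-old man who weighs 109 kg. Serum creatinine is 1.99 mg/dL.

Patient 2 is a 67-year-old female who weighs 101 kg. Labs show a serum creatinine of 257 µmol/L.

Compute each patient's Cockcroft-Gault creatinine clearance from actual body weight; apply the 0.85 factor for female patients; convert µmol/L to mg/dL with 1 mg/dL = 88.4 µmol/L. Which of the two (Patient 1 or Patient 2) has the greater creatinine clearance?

Patient 1: CrCl = (140 − 25) × 109 / (72 × 1.99) = 12535.0 / 143.28 ≈ 87.5 mL/min
Patient 2: SCr = 257 / 88.4 = 2.907 mg/dL
Patient 2: CrCl = (140 − 67) × 101 / (72 × 2.907) × 0.85 = 7373.0 / 209.30 × 0.85 ≈ 29.9 mL/min
87.5 vs 29.9 mL/min → Patient 1 is higher.

Patient 1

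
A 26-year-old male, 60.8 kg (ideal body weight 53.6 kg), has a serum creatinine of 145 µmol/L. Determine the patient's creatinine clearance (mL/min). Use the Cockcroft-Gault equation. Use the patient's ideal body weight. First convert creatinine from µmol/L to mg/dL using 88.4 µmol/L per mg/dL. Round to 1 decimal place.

51.7 mL/min

SCr = 145 / 88.4 = 1.64 mg/dL
CrCl = (140 − 26) × 53.6 / (72 × 1.64) = 6110.4 / 118.08 ≈ 51.7 mL/min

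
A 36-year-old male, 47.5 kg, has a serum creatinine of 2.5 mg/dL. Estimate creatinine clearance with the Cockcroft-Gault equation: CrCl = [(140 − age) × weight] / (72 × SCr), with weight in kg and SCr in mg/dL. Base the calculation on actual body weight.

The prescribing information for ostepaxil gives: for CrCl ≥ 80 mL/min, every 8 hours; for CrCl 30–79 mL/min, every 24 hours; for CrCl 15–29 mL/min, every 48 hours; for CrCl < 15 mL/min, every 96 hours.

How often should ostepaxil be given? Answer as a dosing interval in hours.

CrCl = (140 − 36) × 47.5 / (72 × 2.5) = 4940.0 / 180.00 ≈ 27.4 mL/min
CrCl ≈ 27 mL/min → bracket 15–29 mL/min → every 48 hours.

every 48 hours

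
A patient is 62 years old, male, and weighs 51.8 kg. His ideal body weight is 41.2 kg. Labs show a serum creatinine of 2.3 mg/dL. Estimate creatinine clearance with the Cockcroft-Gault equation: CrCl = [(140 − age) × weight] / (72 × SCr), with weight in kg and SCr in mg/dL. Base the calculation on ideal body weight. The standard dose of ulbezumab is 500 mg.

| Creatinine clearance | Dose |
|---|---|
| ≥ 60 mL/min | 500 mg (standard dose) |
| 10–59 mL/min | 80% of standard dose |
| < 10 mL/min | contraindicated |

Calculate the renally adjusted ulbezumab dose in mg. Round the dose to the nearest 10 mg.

CrCl = (140 − 62) × 41.2 / (72 × 2.3) = 3213.6 / 165.60 ≈ 19.4 mL/min
CrCl ≈ 19 mL/min → bracket 10–59 mL/min.
80% of 500 mg = 400 mg

400 mg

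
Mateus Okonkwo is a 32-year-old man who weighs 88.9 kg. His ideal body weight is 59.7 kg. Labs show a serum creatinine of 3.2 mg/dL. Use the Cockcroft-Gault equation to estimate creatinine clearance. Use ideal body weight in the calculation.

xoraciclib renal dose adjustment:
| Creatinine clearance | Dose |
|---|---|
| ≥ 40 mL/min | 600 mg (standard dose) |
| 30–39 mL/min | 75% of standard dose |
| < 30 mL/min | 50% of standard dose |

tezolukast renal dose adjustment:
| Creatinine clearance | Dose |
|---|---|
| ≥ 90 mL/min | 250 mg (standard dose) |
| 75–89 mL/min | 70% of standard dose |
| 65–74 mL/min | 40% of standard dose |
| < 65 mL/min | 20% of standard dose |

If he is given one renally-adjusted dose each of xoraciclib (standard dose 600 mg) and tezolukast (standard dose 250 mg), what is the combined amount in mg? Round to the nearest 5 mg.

CrCl = (140 − 32) × 59.7 / (72 × 3.2) = 6447.6 / 230.40 ≈ 28.0 mL/min
CrCl ≈ 28 mL/min.
xoraciclib: < 30 mL/min → 50% of 600 mg = 300 mg.
tezolukast: < 65 mL/min → 20% of 250 mg = 50 mg.
Total = 300 + 50 = 350 mg.

350 mg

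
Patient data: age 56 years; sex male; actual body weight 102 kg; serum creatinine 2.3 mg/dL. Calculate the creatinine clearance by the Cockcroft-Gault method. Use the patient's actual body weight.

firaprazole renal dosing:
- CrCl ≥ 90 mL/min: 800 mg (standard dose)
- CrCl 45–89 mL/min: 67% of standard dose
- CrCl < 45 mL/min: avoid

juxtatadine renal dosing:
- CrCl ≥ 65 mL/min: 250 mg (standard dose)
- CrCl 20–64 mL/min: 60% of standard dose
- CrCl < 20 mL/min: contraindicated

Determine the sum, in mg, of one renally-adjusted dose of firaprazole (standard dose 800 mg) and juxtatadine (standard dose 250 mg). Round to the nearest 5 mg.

CrCl = (140 − 56) × 102 / (72 × 2.3) = 8568.0 / 165.60 ≈ 51.7 mL/min
CrCl ≈ 52 mL/min.
firaprazole: 45–89 mL/min → 67% of 800 mg = 536 mg.
juxtatadine: 20–64 mL/min → 60% of 250 mg = 150 mg.
Total = 536 + 150 = 686 mg.

685 mg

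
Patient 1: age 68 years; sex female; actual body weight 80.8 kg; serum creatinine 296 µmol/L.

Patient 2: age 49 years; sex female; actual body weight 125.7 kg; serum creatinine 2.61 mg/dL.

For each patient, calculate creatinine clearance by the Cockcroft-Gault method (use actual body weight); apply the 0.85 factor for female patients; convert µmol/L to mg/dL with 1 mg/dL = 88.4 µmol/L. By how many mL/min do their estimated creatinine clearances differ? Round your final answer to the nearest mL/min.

Patient 1: SCr = 296 / 88.4 = 3.348 mg/dL
Patient 1: CrCl = (140 − 68) × 80.8 / (72 × 3.348) × 0.85 = 5817.6 / 241.06 × 0.85 ≈ 20.5 mL/min
Patient 2: CrCl = (140 − 49) × 125.7 / (72 × 2.61) × 0.85 = 11438.7 / 187.92 × 0.85 ≈ 51.7 mL/min
|20.5 − 51.7| = 31.2 mL/min

31 mL/min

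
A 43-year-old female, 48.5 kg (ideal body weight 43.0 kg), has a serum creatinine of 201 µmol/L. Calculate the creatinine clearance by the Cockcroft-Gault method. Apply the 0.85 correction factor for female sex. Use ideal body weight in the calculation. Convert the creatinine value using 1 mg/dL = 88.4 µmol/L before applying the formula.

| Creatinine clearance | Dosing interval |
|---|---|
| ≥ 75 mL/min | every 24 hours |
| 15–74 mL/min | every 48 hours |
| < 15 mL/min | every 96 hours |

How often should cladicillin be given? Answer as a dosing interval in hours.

every 48 hours

SCr = 201 / 88.4 = 2.274 mg/dL
CrCl = (140 − 43) × 43 / (72 × 2.274) × 0.85 = 4171.0 / 163.73 × 0.85 ≈ 21.7 mL/min
CrCl ≈ 22 mL/min → bracket 15–74 mL/min → every 48 hours.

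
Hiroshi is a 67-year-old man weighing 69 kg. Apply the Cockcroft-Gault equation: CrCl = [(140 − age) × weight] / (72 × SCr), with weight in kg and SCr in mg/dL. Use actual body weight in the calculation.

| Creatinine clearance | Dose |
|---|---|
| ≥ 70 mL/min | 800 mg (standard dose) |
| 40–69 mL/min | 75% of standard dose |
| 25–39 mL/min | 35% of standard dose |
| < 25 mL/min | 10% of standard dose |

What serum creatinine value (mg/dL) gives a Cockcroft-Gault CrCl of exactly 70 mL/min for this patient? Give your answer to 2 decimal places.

1.00 mg/dL

Standard dose requires CrCl ≥ 70 mL/min.
Set (140 − 67) × 69 / (72 × SCr) = 70
SCr = (140 − 67) × 69 / (72 × 70) = 0.999 mg/dL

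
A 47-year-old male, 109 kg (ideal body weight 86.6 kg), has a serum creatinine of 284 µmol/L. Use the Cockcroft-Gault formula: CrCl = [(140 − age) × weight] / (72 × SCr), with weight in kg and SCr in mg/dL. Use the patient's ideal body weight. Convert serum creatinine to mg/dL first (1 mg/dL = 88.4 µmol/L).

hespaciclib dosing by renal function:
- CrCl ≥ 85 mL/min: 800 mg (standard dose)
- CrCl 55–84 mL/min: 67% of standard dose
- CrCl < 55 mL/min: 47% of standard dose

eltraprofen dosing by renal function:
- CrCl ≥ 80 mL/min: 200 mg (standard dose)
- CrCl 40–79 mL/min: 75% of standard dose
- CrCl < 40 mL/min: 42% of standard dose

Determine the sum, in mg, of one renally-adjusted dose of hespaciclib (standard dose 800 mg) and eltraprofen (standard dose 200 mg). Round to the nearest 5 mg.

460 mg

SCr = 284 / 88.4 = 3.213 mg/dL
CrCl = (140 − 47) × 86.6 / (72 × 3.213) = 8053.8 / 231.34 ≈ 34.8 mL/min
CrCl ≈ 35 mL/min.
hespaciclib: < 55 mL/min → 47% of 800 mg = 376 mg.
eltraprofen: < 40 mL/min → 42% of 200 mg = 84 mg.
Total = 376 + 84 = 460 mg.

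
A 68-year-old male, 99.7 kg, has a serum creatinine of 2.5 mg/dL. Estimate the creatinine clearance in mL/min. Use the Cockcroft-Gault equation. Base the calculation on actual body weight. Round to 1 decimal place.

CrCl = (140 − 68) × 99.7 / (72 × 2.5) = 7178.4 / 180.00 ≈ 39.9 mL/min

39.9 mL/min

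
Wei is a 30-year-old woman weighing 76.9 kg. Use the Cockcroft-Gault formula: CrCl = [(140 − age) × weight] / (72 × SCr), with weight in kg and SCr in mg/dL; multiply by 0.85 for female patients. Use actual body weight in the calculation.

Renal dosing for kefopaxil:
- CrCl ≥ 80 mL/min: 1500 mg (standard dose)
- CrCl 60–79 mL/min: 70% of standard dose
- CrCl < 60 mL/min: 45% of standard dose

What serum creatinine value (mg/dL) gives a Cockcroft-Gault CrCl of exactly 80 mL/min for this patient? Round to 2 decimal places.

1.25 mg/dL

Standard dose requires CrCl ≥ 80 mL/min.
Set (140 − 30) × 76.9 × 0.85 / (72 × SCr) = 80
SCr = (140 − 30) × 76.9 × 0.85 / (72 × 80) = 1.248 mg/dL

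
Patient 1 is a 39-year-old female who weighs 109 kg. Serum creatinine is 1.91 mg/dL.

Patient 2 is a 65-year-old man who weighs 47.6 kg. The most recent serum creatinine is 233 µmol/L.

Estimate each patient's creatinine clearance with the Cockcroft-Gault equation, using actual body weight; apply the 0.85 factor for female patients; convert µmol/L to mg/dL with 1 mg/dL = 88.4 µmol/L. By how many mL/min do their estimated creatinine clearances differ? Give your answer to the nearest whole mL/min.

Patient 1: CrCl = (140 − 39) × 109 / (72 × 1.91) × 0.85 = 11009.0 / 137.52 × 0.85 ≈ 68.0 mL/min
Patient 2: SCr = 233 / 88.4 = 2.636 mg/dL
Patient 2: CrCl = (140 − 65) × 47.6 / (72 × 2.636) = 3570.0 / 189.79 ≈ 18.8 mL/min
|68.0 − 18.8| = 49.2 mL/min

49 mL/min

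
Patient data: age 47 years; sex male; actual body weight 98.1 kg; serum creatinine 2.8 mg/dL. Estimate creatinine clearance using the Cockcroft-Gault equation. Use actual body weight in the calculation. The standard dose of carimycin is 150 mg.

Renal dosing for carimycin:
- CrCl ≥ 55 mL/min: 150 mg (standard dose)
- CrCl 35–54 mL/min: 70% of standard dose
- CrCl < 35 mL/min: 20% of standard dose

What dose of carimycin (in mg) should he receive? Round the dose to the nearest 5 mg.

CrCl = (140 − 47) × 98.1 / (72 × 2.8) = 9123.3 / 201.60 ≈ 45.3 mL/min
CrCl ≈ 45 mL/min → bracket 35–54 mL/min.
70% of 150 mg = 105 mg

105 mg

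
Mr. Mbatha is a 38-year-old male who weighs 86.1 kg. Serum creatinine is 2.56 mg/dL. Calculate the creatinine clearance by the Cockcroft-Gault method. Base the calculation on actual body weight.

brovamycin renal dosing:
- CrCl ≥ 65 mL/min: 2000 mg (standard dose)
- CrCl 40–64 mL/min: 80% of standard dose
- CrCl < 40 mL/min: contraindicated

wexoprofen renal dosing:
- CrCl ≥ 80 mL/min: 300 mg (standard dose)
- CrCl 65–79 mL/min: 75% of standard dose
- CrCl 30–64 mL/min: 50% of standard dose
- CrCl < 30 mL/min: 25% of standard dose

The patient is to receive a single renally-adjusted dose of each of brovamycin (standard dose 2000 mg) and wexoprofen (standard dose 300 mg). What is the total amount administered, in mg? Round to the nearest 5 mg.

CrCl = (140 − 38) × 86.1 / (72 × 2.56) = 8782.2 / 184.32 ≈ 47.6 mL/min
CrCl ≈ 48 mL/min.
brovamycin: 40–64 mL/min → 80% of 2000 mg = 1600 mg.
wexoprofen: 30–64 mL/min → 50% of 300 mg = 150 mg.
Total = 1600 + 150 = 1750 mg.

1750 mg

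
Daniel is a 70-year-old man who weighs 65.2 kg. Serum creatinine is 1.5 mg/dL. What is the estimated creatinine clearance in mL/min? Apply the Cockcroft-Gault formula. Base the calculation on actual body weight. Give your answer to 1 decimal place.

42.3 mL/min

CrCl = (140 − 70) × 65.2 / (72 × 1.5) = 4564.0 / 108.00 ≈ 42.3 mL/min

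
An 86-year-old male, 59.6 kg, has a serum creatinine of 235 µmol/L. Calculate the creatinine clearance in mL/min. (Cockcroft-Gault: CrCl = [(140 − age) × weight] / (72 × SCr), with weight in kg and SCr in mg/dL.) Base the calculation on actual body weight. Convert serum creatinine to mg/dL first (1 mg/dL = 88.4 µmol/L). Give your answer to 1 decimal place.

SCr = 235 / 88.4 = 2.658 mg/dL
CrCl = (140 − 86) × 59.6 / (72 × 2.658) = 3218.4 / 191.38 ≈ 16.8 mL/min

16.8 mL/min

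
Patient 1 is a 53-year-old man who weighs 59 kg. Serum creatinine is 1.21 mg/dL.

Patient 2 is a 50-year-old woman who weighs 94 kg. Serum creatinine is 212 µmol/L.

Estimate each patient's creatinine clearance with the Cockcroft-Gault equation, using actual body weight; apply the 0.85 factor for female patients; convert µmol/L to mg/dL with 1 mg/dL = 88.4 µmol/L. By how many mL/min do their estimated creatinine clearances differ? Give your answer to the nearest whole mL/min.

Patient 1: CrCl = (140 − 53) × 59 / (72 × 1.21) = 5133.0 / 87.12 ≈ 58.9 mL/min
Patient 2: SCr = 212 / 88.4 = 2.398 mg/dL
Patient 2: CrCl = (140 − 50) × 94 / (72 × 2.398) × 0.85 = 8460.0 / 172.66 × 0.85 ≈ 41.6 mL/min
|58.9 − 41.6| = 17.3 mL/min

17 mL/min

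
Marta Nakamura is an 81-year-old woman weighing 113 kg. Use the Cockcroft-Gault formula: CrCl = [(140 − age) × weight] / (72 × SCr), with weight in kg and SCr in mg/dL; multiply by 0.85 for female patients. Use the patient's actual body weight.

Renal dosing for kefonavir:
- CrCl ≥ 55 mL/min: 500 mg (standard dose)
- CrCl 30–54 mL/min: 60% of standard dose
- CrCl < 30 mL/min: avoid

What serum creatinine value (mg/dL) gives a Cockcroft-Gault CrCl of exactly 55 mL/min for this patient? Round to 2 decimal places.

1.43 mg/dL

Standard dose requires CrCl ≥ 55 mL/min.
Set (140 − 81) × 113 × 0.85 / (72 × SCr) = 55
SCr = (140 − 81) × 113 × 0.85 / (72 × 55) = 1.431 mg/dL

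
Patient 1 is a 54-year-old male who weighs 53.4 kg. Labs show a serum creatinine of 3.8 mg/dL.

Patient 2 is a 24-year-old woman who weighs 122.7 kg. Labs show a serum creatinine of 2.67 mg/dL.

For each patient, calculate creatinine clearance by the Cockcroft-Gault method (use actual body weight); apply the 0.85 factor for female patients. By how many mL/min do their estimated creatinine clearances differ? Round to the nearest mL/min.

46 mL/min

Patient 1: CrCl = (140 − 54) × 53.4 / (72 × 3.8) = 4592.4 / 273.60 ≈ 16.8 mL/min
Patient 2: CrCl = (140 − 24) × 122.7 / (72 × 2.67) × 0.85 = 14233.2 / 192.24 × 0.85 ≈ 62.9 mL/min
|16.8 − 62.9| = 46.1 mL/min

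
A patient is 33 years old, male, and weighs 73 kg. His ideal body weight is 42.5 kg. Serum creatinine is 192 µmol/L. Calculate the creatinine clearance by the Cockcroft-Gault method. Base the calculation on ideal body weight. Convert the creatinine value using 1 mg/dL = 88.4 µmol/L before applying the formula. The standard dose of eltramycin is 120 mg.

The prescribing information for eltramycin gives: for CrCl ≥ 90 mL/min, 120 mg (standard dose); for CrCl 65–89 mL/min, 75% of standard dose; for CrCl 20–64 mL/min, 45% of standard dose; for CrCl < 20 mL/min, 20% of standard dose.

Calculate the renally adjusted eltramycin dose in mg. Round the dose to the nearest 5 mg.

SCr = 192 / 88.4 = 2.172 mg/dL
CrCl = (140 − 33) × 42.5 / (72 × 2.172) = 4547.5 / 156.38 ≈ 29.1 mL/min
CrCl ≈ 29 mL/min → bracket 20–64 mL/min.
45% of 120 mg = 54 mg → 55 mg

55 mg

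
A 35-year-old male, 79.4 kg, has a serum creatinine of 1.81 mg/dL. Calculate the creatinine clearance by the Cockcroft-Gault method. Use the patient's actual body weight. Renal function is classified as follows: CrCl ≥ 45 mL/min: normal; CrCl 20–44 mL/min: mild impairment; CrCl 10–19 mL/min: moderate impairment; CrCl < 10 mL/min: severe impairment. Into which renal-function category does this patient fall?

normal

CrCl = (140 − 35) × 79.4 / (72 × 1.81) = 8337.0 / 130.32 ≈ 64.0 mL/min
64 mL/min falls in the 'normal' range.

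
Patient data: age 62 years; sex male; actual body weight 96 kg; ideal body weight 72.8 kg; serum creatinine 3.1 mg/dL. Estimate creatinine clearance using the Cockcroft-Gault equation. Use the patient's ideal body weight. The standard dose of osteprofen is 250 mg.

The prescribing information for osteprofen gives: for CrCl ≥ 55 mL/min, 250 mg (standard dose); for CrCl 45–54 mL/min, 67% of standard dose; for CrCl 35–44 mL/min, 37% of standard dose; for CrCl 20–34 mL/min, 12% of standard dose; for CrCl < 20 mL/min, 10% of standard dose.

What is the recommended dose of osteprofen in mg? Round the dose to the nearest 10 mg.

30 mg

CrCl = (140 − 62) × 72.8 / (72 × 3.1) = 5678.4 / 223.20 ≈ 25.4 mL/min
CrCl ≈ 25 mL/min → bracket 20–34 mL/min.
12% of 250 mg = 30 mg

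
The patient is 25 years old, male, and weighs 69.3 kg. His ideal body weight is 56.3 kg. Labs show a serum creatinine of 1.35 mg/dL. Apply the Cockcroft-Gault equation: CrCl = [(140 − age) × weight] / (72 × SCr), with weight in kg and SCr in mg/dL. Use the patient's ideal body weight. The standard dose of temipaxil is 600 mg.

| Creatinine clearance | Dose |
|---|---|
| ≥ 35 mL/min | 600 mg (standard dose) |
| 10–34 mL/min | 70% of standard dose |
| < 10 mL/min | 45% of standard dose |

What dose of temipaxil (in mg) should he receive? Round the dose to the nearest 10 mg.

600 mg

CrCl = (140 − 25) × 56.3 / (72 × 1.35) = 6474.5 / 97.20 ≈ 66.6 mL/min
CrCl ≈ 67 mL/min → bracket ≥ 35 mL/min.
100% of 600 mg = 600 mg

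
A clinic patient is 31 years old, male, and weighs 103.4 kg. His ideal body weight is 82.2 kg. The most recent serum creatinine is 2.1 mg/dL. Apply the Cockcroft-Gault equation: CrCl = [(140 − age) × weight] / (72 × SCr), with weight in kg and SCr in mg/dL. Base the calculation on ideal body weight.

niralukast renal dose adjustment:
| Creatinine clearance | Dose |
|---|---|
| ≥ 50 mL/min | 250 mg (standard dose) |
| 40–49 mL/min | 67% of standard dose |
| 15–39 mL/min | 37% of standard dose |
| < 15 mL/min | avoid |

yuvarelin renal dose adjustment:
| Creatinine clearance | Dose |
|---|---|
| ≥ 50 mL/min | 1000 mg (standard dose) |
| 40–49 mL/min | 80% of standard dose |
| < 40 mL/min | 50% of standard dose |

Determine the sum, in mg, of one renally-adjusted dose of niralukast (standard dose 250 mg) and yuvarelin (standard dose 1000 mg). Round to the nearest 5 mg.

1250 mg

CrCl = (140 − 31) × 82.2 / (72 × 2.1) = 8959.8 / 151.20 ≈ 59.3 mL/min
CrCl ≈ 59 mL/min.
niralukast: ≥ 50 mL/min → 100% of 250 mg = 250 mg.
yuvarelin: ≥ 50 mL/min → 100% of 1000 mg = 1000 mg.
Total = 250 + 1000 = 1250 mg.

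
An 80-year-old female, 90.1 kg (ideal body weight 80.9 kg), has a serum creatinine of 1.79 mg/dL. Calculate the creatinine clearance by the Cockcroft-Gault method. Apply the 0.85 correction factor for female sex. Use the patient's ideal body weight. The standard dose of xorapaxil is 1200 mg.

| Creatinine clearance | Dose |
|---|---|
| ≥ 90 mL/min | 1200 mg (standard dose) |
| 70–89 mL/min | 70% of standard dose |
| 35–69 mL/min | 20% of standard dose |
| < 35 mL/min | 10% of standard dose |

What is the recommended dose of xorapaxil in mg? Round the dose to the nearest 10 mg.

CrCl = (140 − 80) × 80.9 / (72 × 1.79) × 0.85 = 4854.0 / 128.88 × 0.85 ≈ 32.0 mL/min
CrCl ≈ 32 mL/min → bracket < 35 mL/min.
10% of 1200 mg = 120 mg

120 mg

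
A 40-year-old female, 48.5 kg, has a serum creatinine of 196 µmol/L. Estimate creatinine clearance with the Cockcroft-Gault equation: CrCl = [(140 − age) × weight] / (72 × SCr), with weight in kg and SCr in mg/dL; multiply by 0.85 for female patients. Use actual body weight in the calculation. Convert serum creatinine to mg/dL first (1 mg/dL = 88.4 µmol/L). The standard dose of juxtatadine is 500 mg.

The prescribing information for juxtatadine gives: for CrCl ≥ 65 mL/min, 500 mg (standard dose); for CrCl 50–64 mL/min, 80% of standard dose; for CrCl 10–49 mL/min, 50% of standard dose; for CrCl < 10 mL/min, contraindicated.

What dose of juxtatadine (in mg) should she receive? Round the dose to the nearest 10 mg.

SCr = 196 / 88.4 = 2.217 mg/dL
CrCl = (140 − 40) × 48.5 / (72 × 2.217) × 0.85 = 4850.0 / 159.62 × 0.85 ≈ 25.8 mL/min
CrCl ≈ 26 mL/min → bracket 10–49 mL/min.
50% of 500 mg = 250 mg

250 mg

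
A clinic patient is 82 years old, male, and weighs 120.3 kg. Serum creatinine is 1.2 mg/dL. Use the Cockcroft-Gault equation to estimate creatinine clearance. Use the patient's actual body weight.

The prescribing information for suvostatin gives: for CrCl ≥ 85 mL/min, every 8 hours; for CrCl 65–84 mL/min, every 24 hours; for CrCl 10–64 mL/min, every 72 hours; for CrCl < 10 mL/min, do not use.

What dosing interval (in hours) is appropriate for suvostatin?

every 24 hours

CrCl = (140 − 82) × 120.3 / (72 × 1.2) = 6977.4 / 86.40 ≈ 80.8 mL/min
CrCl ≈ 81 mL/min → bracket 65–84 mL/min → every 24 hours.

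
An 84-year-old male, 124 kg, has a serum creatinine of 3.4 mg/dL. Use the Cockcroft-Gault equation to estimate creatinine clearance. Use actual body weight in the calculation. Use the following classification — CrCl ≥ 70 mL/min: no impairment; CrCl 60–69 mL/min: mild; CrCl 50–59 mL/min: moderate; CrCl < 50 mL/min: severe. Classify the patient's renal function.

CrCl = (140 − 84) × 124 / (72 × 3.4) = 6944.0 / 244.80 ≈ 28.4 mL/min
28 mL/min falls in the 'severe' range.

severe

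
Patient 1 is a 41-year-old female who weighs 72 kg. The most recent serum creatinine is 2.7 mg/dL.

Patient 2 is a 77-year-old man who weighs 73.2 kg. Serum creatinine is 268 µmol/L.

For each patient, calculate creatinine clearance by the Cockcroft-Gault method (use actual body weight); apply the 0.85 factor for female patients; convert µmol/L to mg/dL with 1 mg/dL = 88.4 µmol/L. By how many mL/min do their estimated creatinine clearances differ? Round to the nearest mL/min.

10 mL/min

Patient 1: CrCl = (140 − 41) × 72 / (72 × 2.7) × 0.85 = 7128.0 / 194.40 × 0.85 ≈ 31.2 mL/min
Patient 2: SCr = 268 / 88.4 = 3.032 mg/dL
Patient 2: CrCl = (140 − 77) × 73.2 / (72 × 3.032) = 4611.6 / 218.30 ≈ 21.1 mL/min
|31.2 − 21.1| = 10.1 mL/min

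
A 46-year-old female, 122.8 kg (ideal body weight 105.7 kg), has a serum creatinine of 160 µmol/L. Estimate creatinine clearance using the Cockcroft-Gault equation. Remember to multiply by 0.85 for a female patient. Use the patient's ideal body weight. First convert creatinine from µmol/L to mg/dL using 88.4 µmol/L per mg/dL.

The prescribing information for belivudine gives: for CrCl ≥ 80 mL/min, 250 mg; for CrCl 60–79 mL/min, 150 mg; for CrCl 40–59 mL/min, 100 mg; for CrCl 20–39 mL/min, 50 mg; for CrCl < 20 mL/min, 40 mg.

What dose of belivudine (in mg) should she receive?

150 mg

SCr = 160 / 88.4 = 1.81 mg/dL
CrCl = (140 − 46) × 105.7 / (72 × 1.81) × 0.85 = 9935.8 / 130.32 × 0.85 ≈ 64.8 mL/min
CrCl ≈ 65 mL/min → bracket 60–79 mL/min.
Dose for this bracket: 150 mg.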